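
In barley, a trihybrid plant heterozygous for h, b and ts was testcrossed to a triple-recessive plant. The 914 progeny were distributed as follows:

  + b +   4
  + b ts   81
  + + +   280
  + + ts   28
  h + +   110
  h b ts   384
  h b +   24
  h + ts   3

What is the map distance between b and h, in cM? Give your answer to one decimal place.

The two most frequent reciprocal classes, h b ts and + + +, are the parental types, so the F1 was h b ts / + + +.
The two rarest classes, h + ts and + b +, are the double crossovers. Comparing them with the parentals, only the b allele has switched, so b is the middle locus and the order is h – b – ts.
Crossovers in the h–b interval produce the single-crossover classes + b ts and h + + (81 + 110 = 191) plus the double crossovers (7).
RF(h–b) = (191 + 7) / 914 = 198/914 = 0.2166 → 21.7 cM.

21.7 cM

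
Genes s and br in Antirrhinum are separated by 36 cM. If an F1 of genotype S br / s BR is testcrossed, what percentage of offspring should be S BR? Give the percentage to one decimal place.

18.0%

A map distance of 36 cM corresponds to a recombination frequency of 0.360.
The F1 is S br / s BR, so S BR is a recombinant gamete class with expected frequency r/2 = 0.360/2 = 0.1800.
That is 0.1800 = 18.0% of the progeny.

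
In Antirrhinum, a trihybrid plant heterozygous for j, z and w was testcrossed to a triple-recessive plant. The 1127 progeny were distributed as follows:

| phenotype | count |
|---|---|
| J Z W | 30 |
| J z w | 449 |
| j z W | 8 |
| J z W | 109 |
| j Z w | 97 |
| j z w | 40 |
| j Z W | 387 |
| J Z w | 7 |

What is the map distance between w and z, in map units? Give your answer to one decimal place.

The two most frequent reciprocal classes, J z w and j Z W, are the parental types, so the F1 was J z w / j Z W.
The two rarest classes, J Z w and j z W, are the double crossovers. Comparing them with the parentals, only the z allele has switched, so z is the middle locus and the order is j – z – w.
Crossovers in the z–w interval produce the single-crossover classes J z W and j Z w (109 + 97 = 206) plus the double crossovers (15).
RF(z–w) = (206 + 15) / 1127 = 221/1127 = 0.1961 → 19.6 map units.

19.6 map units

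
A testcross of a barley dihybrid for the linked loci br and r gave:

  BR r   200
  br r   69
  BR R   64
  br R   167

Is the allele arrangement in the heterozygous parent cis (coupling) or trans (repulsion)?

The two most frequent classes are BR r (200) and br R (167); these are the parental (non-recombinant) types.
So the F1 carried BR r on one chromosome and br R on the other — the recessive alleles are on opposite chromosomes (trans / repulsion).

trans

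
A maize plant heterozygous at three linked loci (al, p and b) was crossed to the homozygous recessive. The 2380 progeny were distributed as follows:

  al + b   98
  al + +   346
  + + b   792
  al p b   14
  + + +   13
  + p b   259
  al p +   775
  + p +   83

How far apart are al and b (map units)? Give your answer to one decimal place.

8.7 map units

The two most frequent reciprocal classes, + + b and al p +, are the parental types, so the F1 was + + b / al p +.
The two rarest classes, + + + and al p b, are the double crossovers. Comparing them with the parentals, only the b allele has switched, so b is the middle locus and the order is p – b – al.
Crossovers in the b–al interval produce the single-crossover classes al + b and + p + (98 + 83 = 181) plus the double crossovers (27).
RF(b–al) = (181 + 27) / 2380 = 208/2380 = 0.0874 → 8.7 map units.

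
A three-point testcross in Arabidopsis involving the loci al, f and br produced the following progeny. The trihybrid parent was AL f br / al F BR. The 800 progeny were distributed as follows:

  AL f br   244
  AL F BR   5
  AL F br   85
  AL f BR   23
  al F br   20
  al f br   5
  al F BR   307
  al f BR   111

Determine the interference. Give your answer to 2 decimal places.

0.27

The two rarest classes, al f br and AL F BR, are the double crossovers. Comparing them with the parentals, only the al allele has switched, so al is the middle locus and the order is f – al – br.
f–al: (196 + 10)/800 = 0.2575; al–br: (43 + 10)/800 = 0.0663.
Expected DCO frequency = 0.2575 × 0.0663 ≈ 0.01707; observed = 10/800 ≈ 0.01250.
Coefficient of coincidence = 0.01250/0.01707 ≈ 0.73; interference = 1 − 0.73 = 0.27.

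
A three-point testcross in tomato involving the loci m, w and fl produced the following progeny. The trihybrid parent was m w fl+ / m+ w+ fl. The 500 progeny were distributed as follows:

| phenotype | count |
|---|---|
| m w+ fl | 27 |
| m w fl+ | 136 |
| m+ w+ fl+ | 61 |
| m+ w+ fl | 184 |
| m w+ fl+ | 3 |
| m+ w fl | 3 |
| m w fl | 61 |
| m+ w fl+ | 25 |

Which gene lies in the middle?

w

The two rarest classes, m w+ fl+ and m+ w fl, are the double crossovers. Comparing them with the parentals, only the w allele has switched, so w is the middle locus and the order is m – w – fl.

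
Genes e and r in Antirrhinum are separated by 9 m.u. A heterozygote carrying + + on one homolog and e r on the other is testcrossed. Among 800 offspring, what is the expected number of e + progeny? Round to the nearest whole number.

A map distance of 9 m.u. corresponds to a recombination frequency of 0.090.
The F1 is + + / e r, so e + is a recombinant gamete class with expected frequency r/2 = 0.090/2 = 0.0450.
Expected number = 0.0450 × 800 = 36.00 ≈ 36.

36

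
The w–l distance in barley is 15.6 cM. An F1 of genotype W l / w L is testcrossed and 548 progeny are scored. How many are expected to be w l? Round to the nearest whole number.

43

A map distance of 15.6 cM corresponds to a recombination frequency of 0.156.
The F1 is W l / w L, so w l is a recombinant gamete class with expected frequency r/2 = 0.156/2 = 0.0780.
Expected number = 0.0780 × 548 = 42.74 ≈ 43.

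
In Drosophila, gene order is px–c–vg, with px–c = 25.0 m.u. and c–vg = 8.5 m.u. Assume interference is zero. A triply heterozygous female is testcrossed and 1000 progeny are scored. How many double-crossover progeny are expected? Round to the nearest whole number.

Map distances give recombination frequencies of 0.250 and 0.085 for the two intervals.
With no interference, expected double-crossover frequency = 0.250 × 0.085 = 0.02125.
Expected number = 0.02125 × 1000 = 21.25 ≈ 21.

21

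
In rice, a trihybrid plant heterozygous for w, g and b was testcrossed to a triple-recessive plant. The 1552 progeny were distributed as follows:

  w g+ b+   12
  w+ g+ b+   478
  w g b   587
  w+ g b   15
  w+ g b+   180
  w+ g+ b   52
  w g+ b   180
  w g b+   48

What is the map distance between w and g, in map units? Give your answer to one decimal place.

24.9 map units

The two most frequent reciprocal classes, w+ g+ b+ and w g b, are the parental types, so the F1 was w+ g+ b+ / w g b.
The two rarest classes, w g+ b+ and w+ g b, are the double crossovers. Comparing them with the parentals, only the w allele has switched, so w is the middle locus and the order is g – w – b.
Crossovers in the g–w interval produce the single-crossover classes w+ g b+ and w g+ b (180 + 180 = 360) plus the double crossovers (27).
RF(g–w) = (360 + 27) / 1552 = 387/1552 = 0.2494 → 24.9 map units.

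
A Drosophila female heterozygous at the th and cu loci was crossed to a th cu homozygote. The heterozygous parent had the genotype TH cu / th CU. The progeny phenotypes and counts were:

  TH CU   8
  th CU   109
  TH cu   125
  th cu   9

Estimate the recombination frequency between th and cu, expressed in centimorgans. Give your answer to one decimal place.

6.8 centimorgans

The recombinant classes are TH CU and th cu: 8 + 9 = 17.
Recombination frequency = 17/251 = 0.0677 ≈ 6.8%, i.e. 6.8 centimorgans.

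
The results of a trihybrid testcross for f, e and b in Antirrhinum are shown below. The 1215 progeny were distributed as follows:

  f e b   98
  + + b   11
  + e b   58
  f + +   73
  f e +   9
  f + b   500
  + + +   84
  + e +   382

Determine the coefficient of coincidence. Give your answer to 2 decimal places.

0.80

The two most frequent reciprocal classes, + e + and f + b, are the parental types, so the F1 was + e + / f + b.
The two rarest classes, f e + and + + b, are the double crossovers. Comparing them with the parentals, only the f allele has switched, so f is the middle locus and the order is e – f – b.
e–f: (182 + 20)/1215 = 0.1663; f–b: (131 + 20)/1215 = 0.1243.
Expected DCO frequency = 0.1663 × 0.1243 ≈ 0.02067; observed = 20/1215 ≈ 0.01646.
Coefficient of coincidence = 0.01646/0.02067 ≈ 0.80.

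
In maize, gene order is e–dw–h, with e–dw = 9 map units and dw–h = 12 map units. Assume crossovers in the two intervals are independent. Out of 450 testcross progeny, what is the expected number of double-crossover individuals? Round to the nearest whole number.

Map distances give recombination frequencies of 0.090 and 0.120 for the two intervals.
With no interference, expected double-crossover frequency = 0.090 × 0.120 = 0.01080.
Expected number = 0.01080 × 450 = 4.86 ≈ 5.

5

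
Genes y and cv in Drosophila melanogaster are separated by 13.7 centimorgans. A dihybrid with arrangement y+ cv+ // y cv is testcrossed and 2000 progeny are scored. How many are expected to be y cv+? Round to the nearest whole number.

137

A map distance of 13.7 centimorgans corresponds to a recombination frequency of 0.137.
The F1 is y+ cv+ / y cv, so y cv+ is a recombinant gamete class with expected frequency r/2 = 0.137/2 = 0.0685.
Expected number = 0.0685 × 2000 = 137.00 ≈ 137.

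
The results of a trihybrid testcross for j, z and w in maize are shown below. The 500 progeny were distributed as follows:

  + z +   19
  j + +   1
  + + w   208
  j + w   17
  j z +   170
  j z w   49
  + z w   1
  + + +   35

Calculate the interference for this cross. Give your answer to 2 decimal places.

The two most frequent reciprocal classes, + + w and j z +, are the parental types, so the F1 was + + w / j z +.
The two rarest classes, + z w and j + +, are the double crossovers. Comparing them with the parentals, only the z allele has switched, so z is the middle locus and the order is j – z – w.
j–z: (36 + 2)/500 = 0.0760; z–w: (84 + 2)/500 = 0.1720.
Expected DCO frequency = 0.0760 × 0.1720 ≈ 0.01307; observed = 2/500 ≈ 0.00400.
Coefficient of coincidence = 0.00400/0.01307 ≈ 0.31; interference = 1 − 0.31 = 0.69.

0.69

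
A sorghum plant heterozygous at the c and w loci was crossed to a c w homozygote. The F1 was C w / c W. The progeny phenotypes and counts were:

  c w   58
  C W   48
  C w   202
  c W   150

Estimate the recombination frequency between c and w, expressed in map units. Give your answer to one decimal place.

23.1 map units

The recombinant classes are C W and c w: 48 + 58 = 106.
Recombination frequency = 106/458 = 0.2314 ≈ 23.1%, i.e. 23.1 map units.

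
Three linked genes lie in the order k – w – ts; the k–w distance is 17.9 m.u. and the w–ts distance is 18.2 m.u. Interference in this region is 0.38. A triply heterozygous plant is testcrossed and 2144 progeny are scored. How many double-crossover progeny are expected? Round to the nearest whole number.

43

Map distances give recombination frequencies of 0.179 and 0.182 for the two intervals.
With interference 0.38 (so coincidence = 0.62), expected double-crossover frequency = 0.179 × 0.182 × 0.62 = 0.02020.
Expected number = 0.02020 × 2144 = 43.31 ≈ 43.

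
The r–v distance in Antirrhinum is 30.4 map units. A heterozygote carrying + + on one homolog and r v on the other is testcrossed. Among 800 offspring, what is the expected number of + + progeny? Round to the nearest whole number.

278

A map distance of 30.4 map units corresponds to a recombination frequency of 0.304.
The F1 is + + / r v, so + + is a parental gamete class with expected frequency (1 − r)/2 = 0.696/2 = 0.3480.
Expected number = 0.3480 × 800 = 278.40 ≈ 278.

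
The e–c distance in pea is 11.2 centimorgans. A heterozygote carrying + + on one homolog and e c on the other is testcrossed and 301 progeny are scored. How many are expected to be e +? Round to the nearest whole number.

A map distance of 11.2 centimorgans corresponds to a recombination frequency of 0.112.
The F1 is + + / e c, so e + is a recombinant gamete class with expected frequency r/2 = 0.112/2 = 0.0560.
Expected number = 0.0560 × 301 = 16.86 ≈ 17.

17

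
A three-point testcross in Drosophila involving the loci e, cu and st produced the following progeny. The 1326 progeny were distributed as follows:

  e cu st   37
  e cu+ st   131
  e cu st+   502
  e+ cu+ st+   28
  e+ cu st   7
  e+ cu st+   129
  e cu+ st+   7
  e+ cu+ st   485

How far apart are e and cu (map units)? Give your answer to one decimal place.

20.7 map units

The two most frequent reciprocal classes, e+ cu+ st and e cu st+, are the parental types, so the F1 was e+ cu+ st / e cu st+.
The two rarest classes, e+ cu st and e cu+ st+, are the double crossovers. Comparing them with the parentals, only the cu allele has switched, so cu is the middle locus and the order is st – cu – e.
Crossovers in the cu–e interval produce the single-crossover classes e cu+ st and e+ cu st+ (131 + 129 = 260) plus the double crossovers (14).
RF(cu–e) = (260 + 14) / 1326 = 274/1326 = 0.2066 → 20.7 map units.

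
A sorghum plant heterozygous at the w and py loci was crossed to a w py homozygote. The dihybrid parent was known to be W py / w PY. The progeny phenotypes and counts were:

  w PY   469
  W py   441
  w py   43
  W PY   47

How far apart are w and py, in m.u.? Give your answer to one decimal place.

The recombinant classes are W PY and w py: 47 + 43 = 90.
Recombination frequency = 90/1000 = 0.0900 ≈ 9.0%, i.e. 9.0 m.u.

9.0 m.u.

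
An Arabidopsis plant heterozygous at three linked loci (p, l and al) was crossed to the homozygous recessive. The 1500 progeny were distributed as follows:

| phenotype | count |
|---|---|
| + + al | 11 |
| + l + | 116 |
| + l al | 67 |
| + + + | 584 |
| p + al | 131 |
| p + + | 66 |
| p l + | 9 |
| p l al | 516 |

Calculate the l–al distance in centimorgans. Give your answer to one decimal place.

The two most frequent reciprocal classes, p l al and + + +, are the parental types, so the F1 was p l al / + + +.
The two rarest classes, p l + and + + al, are the double crossovers. Comparing them with the parentals, only the al allele has switched, so al is the middle locus and the order is p – al – l.
Crossovers in the al–l interval produce the single-crossover classes p + al and + l + (131 + 116 = 247) plus the double crossovers (20).
RF(al–l) = (247 + 20) / 1500 = 267/1500 = 0.1780 → 17.8 centimorgans.

17.8 centimorgans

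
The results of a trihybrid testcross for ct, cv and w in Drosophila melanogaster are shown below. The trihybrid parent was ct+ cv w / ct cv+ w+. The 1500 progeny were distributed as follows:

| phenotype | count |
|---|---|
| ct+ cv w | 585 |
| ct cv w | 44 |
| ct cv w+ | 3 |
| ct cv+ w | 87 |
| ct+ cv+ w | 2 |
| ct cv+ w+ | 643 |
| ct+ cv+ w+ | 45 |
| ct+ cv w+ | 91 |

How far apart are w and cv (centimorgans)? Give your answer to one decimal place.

12.2 centimorgans

The two rarest classes, ct+ cv+ w and ct cv w+, are the double crossovers. Comparing them with the parentals, only the cv allele has switched, so cv is the middle locus and the order is w – cv – ct.
Crossovers in the w–cv interval produce the single-crossover classes ct+ cv w+ and ct cv+ w (91 + 87 = 178) plus the double crossovers (5).
RF(w–cv) = (178 + 5) / 1500 = 183/1500 = 0.1220 → 12.2 centimorgans.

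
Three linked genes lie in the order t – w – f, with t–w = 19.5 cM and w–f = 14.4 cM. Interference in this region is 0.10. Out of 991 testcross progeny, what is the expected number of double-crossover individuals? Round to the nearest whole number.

Map distances give recombination frequencies of 0.195 and 0.144 for the two intervals.
With interference 0.10 (so coincidence = 0.90), expected double-crossover frequency = 0.195 × 0.144 × 0.90 = 0.02527.
Expected number = 0.02527 × 991 = 25.04 ≈ 25.

25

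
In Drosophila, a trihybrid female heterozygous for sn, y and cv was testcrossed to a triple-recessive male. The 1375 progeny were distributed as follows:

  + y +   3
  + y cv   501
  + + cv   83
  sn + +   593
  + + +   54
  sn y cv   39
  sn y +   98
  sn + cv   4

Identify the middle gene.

The two most frequent reciprocal classes, sn + + and + y cv, are the parental types, so the F1 was sn + + / + y cv.
The two rarest classes, sn + cv and + y +, are the double crossovers. Comparing them with the parentals, only the cv allele has switched, so cv is the middle locus and the order is sn – cv – y.

cv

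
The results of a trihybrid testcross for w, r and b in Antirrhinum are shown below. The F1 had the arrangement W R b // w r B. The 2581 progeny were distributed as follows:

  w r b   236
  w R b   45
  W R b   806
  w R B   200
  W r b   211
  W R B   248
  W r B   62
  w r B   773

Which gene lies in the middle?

w

The two rarest classes, w R b and W r B, are the double crossovers. Comparing them with the parentals, only the w allele has switched, so w is the middle locus and the order is r – w – b.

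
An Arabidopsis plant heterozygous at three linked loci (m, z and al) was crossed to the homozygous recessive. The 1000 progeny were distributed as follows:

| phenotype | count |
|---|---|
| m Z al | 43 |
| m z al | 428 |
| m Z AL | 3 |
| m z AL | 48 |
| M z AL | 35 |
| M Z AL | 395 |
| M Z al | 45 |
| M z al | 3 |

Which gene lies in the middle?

The two most frequent reciprocal classes, M Z AL and m z al, are the parental types, so the F1 was M Z AL / m z al.
The two rarest classes, m Z AL and M z al, are the double crossovers. Comparing them with the parentals, only the m allele has switched, so m is the middle locus and the order is z – m – al.

m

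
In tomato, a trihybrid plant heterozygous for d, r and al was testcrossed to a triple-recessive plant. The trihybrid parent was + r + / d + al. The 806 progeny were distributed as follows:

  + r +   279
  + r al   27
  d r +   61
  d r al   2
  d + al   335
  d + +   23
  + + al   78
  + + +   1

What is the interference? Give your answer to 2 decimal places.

0.68

The two rarest classes, + + + and d r al, are the double crossovers. Comparing them with the parentals, only the r allele has switched, so r is the middle locus and the order is d – r – al.
d–r: (139 + 3)/806 = 0.1762; r–al: (50 + 3)/806 = 0.0658.
Expected DCO frequency = 0.1762 × 0.0658 ≈ 0.01159; observed = 3/806 ≈ 0.00372.
Coefficient of coincidence = 0.00372/0.01159 ≈ 0.32; interference = 1 − 0.32 = 0.68.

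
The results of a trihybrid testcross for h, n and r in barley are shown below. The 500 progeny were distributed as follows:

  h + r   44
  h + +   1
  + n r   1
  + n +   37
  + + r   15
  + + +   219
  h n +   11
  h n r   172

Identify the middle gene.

The two most frequent reciprocal classes, + + + and h n r, are the parental types, so the F1 was + + + / h n r.
The two rarest classes, h + + and + n r, are the double crossovers. Comparing them with the parentals, only the h allele has switched, so h is the middle locus and the order is r – h – n.

h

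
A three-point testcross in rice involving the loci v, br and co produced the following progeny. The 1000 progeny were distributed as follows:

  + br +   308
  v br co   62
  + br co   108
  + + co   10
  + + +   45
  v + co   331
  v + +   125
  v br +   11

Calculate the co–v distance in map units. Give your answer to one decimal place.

25.4 map units

The two most frequent reciprocal classes, v + co and + br +, are the parental types, so the F1 was v + co / + br +.
The two rarest classes, + + co and v br +, are the double crossovers. Comparing them with the parentals, only the v allele has switched, so v is the middle locus and the order is br – v – co.
Crossovers in the v–co interval produce the single-crossover classes v + + and + br co (125 + 108 = 233) plus the double crossovers (21).
RF(v–co) = (233 + 21) / 1000 = 254/1000 = 0.2540 → 25.4 map units.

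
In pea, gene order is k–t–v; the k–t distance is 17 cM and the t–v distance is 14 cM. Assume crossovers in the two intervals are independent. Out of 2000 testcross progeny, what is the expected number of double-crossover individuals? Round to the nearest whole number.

Map distances give recombination frequencies of 0.170 and 0.140 for the two intervals.
With no interference, expected double-crossover frequency = 0.170 × 0.140 = 0.02380.
Expected number = 0.02380 × 2000 = 47.60 ≈ 48.

48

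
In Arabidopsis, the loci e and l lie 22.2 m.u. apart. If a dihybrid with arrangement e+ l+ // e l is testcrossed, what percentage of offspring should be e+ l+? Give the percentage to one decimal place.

A map distance of 22.2 m.u. corresponds to a recombination frequency of 0.222.
The F1 is e+ l+ / e l, so e+ l+ is a parental gamete class with expected frequency (1 − r)/2 = 0.778/2 = 0.3890.
That is 0.3890 = 38.9% of the progeny.

38.9%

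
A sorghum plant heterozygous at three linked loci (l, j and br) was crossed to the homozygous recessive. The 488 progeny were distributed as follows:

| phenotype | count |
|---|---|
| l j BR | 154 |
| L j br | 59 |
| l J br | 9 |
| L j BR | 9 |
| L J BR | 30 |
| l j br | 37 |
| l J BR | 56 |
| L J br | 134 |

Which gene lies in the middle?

The two most frequent reciprocal classes, L J br and l j BR, are the parental types, so the F1 was L J br / l j BR.
The two rarest classes, l J br and L j BR, are the double crossovers. Comparing them with the parentals, only the l allele has switched, so l is the middle locus and the order is j – l – br.

l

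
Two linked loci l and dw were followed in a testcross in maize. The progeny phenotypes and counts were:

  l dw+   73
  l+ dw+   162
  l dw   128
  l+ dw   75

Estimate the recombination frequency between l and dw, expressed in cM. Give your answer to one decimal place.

33.8 cM

The two most frequent classes, l+ dw+ (162) and l dw (128), are the parental types, so the F1 was l+ dw+ / l dw.
The recombinant classes are l+ dw and l dw+: 75 + 73 = 148.
Recombination frequency = 148/438 = 0.3379 ≈ 33.8%, i.e. 33.8 cM.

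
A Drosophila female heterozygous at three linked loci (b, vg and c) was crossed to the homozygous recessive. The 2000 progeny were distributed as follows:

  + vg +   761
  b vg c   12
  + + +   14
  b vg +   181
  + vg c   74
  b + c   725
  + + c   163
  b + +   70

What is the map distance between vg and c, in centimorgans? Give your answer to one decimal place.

The two most frequent reciprocal classes, b + c and + vg +, are the parental types, so the F1 was b + c / + vg +.
The two rarest classes, b vg c and + + +, are the double crossovers. Comparing them with the parentals, only the vg allele has switched, so vg is the middle locus and the order is b – vg – c.
Crossovers in the vg–c interval produce the single-crossover classes b + + and + vg c (70 + 74 = 144) plus the double crossovers (26).
RF(vg–c) = (144 + 26) / 2000 = 170/2000 = 0.0850 → 8.5 centimorgans.

8.5 centimorgans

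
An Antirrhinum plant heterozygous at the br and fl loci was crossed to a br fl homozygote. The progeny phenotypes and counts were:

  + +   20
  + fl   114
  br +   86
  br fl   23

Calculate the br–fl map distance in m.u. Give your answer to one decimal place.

The two most frequent classes, + fl (114) and br + (86), are the parental types, so the F1 was + fl / br +.
The recombinant classes are + + and br fl: 20 + 23 = 43.
Recombination frequency = 43/243 = 0.1770 ≈ 17.7%, i.e. 17.7 m.u.

17.7 m.u.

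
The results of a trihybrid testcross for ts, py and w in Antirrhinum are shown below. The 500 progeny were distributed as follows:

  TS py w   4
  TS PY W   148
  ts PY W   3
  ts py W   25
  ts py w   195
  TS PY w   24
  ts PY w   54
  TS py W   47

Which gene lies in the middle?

ts

The two most frequent reciprocal classes, ts py w and TS PY W, are the parental types, so the F1 was ts py w / TS PY W.
The two rarest classes, TS py w and ts PY W, are the double crossovers. Comparing them with the parentals, only the ts allele has switched, so ts is the middle locus and the order is py – ts – w.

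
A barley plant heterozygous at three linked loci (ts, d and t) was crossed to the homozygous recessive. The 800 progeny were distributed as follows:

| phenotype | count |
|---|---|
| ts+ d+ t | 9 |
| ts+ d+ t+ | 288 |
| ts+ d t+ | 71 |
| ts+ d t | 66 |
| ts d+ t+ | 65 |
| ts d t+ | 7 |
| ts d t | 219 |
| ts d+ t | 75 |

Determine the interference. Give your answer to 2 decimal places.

The two most frequent reciprocal classes, ts+ d+ t+ and ts d t, are the parental types, so the F1 was ts+ d+ t+ / ts d t.
The two rarest classes, ts+ d+ t and ts d t+, are the double crossovers. Comparing them with the parentals, only the t allele has switched, so t is the middle locus and the order is ts – t – d.
ts–t: (131 + 16)/800 = 0.1837; t–d: (146 + 16)/800 = 0.2025.
Expected DCO frequency = 0.1837 × 0.2025 ≈ 0.03720; observed = 16/800 ≈ 0.02000.
Coefficient of coincidence = 0.02000/0.03720 ≈ 0.54; interference = 1 − 0.54 = 0.46.

0.46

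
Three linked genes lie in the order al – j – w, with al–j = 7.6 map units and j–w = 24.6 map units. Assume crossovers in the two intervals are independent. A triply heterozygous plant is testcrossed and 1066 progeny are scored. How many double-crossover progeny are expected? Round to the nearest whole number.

20

Map distances give recombination frequencies of 0.076 and 0.246 for the two intervals.
With no interference, expected double-crossover frequency = 0.076 × 0.246 = 0.01870.
Expected number = 0.01870 × 1066 = 19.93 ≈ 20.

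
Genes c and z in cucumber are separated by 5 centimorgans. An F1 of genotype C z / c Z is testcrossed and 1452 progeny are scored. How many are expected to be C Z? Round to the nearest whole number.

A map distance of 5 centimorgans corresponds to a recombination frequency of 0.050.
The F1 is C z / c Z, so C Z is a recombinant gamete class with expected frequency r/2 = 0.050/2 = 0.0250.
Expected number = 0.0250 × 1452 = 36.30 ≈ 36.

36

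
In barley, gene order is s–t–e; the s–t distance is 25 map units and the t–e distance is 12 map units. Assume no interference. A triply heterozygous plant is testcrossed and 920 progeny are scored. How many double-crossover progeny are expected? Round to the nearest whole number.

Map distances give recombination frequencies of 0.250 and 0.120 for the two intervals.
With no interference, expected double-crossover frequency = 0.250 × 0.120 = 0.03000.
Expected number = 0.03000 × 920 = 27.60 ≈ 28.

28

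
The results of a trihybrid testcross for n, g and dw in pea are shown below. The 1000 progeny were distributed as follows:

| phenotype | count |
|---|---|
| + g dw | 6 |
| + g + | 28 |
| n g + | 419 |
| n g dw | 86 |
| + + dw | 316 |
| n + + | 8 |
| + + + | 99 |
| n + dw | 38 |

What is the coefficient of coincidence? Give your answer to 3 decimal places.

The two most frequent reciprocal classes, + + dw and n g +, are the parental types, so the F1 was + + dw / n g +.
The two rarest classes, + g dw and n + +, are the double crossovers. Comparing them with the parentals, only the g allele has switched, so g is the middle locus and the order is n – g – dw.
n–g: (66 + 14)/1000 = 0.0800; g–dw: (185 + 14)/1000 = 0.1990.
Expected DCO frequency = 0.0800 × 0.1990 ≈ 0.01592; observed = 14/1000 ≈ 0.01400.
Coefficient of coincidence = 0.01400/0.01592 ≈ 0.879.

0.879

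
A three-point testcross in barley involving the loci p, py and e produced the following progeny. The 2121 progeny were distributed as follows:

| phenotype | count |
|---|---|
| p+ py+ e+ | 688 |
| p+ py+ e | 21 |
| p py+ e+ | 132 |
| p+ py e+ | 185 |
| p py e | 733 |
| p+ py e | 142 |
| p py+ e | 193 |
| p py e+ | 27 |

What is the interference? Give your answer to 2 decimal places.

0.26

The two most frequent reciprocal classes, p py e and p+ py+ e+, are the parental types, so the F1 was p py e / p+ py+ e+.
The two rarest classes, p py e+ and p+ py+ e, are the double crossovers. Comparing them with the parentals, only the e allele has switched, so e is the middle locus and the order is py – e – p.
py–e: (378 + 48)/2121 = 0.2008; e–p: (274 + 48)/2121 = 0.1518.
Expected DCO frequency = 0.2008 × 0.1518 ≈ 0.03048; observed = 48/2121 ≈ 0.02263.
Coefficient of coincidence = 0.02263/0.03048 ≈ 0.74; interference = 1 − 0.74 = 0.26.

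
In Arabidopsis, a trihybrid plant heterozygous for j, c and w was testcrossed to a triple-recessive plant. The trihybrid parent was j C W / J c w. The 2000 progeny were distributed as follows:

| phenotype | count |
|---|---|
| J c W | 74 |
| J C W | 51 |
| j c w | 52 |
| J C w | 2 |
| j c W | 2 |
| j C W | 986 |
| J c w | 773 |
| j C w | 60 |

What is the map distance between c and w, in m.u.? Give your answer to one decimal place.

6.9 m.u.

The two rarest classes, j c W and J C w, are the double crossovers. Comparing them with the parentals, only the c allele has switched, so c is the middle locus and the order is w – c – j.
Crossovers in the w–c interval produce the single-crossover classes j C w and J c W (60 + 74 = 134) plus the double crossovers (4).
RF(w–c) = (134 + 4) / 2000 = 138/2000 = 0.0690 → 6.9 m.u.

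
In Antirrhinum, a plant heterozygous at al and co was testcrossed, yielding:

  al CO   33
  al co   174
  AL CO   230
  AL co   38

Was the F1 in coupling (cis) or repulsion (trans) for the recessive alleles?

cis

The two most frequent classes are AL CO (230) and al co (174); these are the parental (non-recombinant) types.
So the F1 carried AL CO on one chromosome and al co on the other — the recessive alleles are on the same chromosome (cis / coupling).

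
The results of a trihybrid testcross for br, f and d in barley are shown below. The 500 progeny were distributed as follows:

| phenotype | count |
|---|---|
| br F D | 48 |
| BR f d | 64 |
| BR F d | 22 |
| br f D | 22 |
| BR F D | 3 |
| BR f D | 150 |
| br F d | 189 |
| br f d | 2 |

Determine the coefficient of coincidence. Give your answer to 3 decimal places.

The two most frequent reciprocal classes, br F d and BR f D, are the parental types, so the F1 was br F d / BR f D.
The two rarest classes, br f d and BR F D, are the double crossovers. Comparing them with the parentals, only the f allele has switched, so f is the middle locus and the order is br – f – d.
br–f: (44 + 5)/500 = 0.0980; f–d: (112 + 5)/500 = 0.2340.
Expected DCO frequency = 0.0980 × 0.2340 ≈ 0.02293; observed = 5/500 ≈ 0.01000.
Coefficient of coincidence = 0.01000/0.02293 ≈ 0.436.

0.436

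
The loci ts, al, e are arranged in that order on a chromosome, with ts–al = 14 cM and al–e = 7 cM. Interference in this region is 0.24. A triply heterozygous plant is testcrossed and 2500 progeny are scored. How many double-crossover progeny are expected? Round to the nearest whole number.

19

Map distances give recombination frequencies of 0.140 and 0.070 for the two intervals.
With interference 0.24 (so coincidence = 0.76), expected double-crossover frequency = 0.140 × 0.070 × 0.76 = 0.00745.
Expected number = 0.00745 × 2500 = 18.62 ≈ 19.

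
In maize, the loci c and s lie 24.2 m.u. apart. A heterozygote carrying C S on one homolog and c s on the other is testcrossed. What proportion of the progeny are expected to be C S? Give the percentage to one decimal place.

A map distance of 24.2 m.u. corresponds to a recombination frequency of 0.242.
The F1 is C S / c s, so C S is a parental gamete class with expected frequency (1 − r)/2 = 0.758/2 = 0.3790.
That is 0.3790 = 37.9% of the progeny.

37.9%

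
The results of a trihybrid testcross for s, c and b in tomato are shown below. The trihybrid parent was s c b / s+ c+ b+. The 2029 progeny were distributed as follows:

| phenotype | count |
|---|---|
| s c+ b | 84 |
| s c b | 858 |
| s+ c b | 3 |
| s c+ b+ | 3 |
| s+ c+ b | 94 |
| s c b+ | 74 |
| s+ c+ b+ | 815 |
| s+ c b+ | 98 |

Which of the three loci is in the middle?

s

The two rarest classes, s+ c b and s c+ b+, are the double crossovers. Comparing them with the parentals, only the s allele has switched, so s is the middle locus and the order is b – s – c.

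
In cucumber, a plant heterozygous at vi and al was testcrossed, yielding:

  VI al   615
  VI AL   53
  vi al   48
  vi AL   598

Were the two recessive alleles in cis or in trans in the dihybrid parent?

The two most frequent classes are VI al (615) and vi AL (598); these are the parental (non-recombinant) types.
So the F1 carried VI al on one chromosome and vi AL on the other — the recessive alleles are on opposite chromosomes (trans / repulsion).

trans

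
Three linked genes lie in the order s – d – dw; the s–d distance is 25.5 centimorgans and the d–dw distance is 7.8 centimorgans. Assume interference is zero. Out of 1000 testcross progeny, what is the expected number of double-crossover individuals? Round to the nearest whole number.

Map distances give recombination frequencies of 0.255 and 0.078 for the two intervals.
With no interference, expected double-crossover frequency = 0.255 × 0.078 = 0.01989.
Expected number = 0.01989 × 1000 = 19.89 ≈ 20.

20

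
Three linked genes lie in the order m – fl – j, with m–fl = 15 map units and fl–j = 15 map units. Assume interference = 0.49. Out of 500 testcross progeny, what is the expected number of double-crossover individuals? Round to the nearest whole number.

6

Map distances give recombination frequencies of 0.150 and 0.150 for the two intervals.
With interference 0.49 (so coincidence = 0.51), expected double-crossover frequency = 0.150 × 0.150 × 0.51 = 0.01147.
Expected number = 0.01147 × 500 = 5.74 ≈ 6.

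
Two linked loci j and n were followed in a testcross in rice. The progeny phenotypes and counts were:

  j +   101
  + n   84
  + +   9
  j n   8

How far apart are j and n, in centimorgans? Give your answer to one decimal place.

The two most frequent classes, + n (84) and j + (101), are the parental types, so the F1 was + n / j +.
The recombinant classes are + + and j n: 9 + 8 = 17.
Recombination frequency = 17/202 = 0.0842 ≈ 8.4%, i.e. 8.4 centimorgans.

8.4 centimorgans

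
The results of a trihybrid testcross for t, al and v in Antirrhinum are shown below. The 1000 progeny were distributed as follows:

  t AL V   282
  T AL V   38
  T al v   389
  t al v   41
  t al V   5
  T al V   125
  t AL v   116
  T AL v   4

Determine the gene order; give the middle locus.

The two most frequent reciprocal classes, t AL V and T al v, are the parental types, so the F1 was t AL V / T al v.
The two rarest classes, t al V and T AL v, are the double crossovers. Comparing them with the parentals, only the al allele has switched, so al is the middle locus and the order is t – al – v.

al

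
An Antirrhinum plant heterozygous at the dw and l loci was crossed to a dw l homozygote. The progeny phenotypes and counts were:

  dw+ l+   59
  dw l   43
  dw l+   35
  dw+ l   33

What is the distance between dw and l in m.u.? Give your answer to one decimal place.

The two most frequent classes, dw+ l+ (59) and dw l (43), are the parental types, so the F1 was dw+ l+ / dw l.
The recombinant classes are dw+ l and dw l+: 33 + 35 = 68.
Recombination frequency = 68/170 = 0.4000 ≈ 40.0%, i.e. 40.0 m.u.

40.0 m.u.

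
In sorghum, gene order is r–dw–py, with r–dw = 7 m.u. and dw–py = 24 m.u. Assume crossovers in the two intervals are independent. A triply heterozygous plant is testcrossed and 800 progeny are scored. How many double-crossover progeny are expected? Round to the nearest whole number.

Map distances give recombination frequencies of 0.070 and 0.240 for the two intervals.
With no interference, expected double-crossover frequency = 0.070 × 0.240 = 0.01680.
Expected number = 0.01680 × 800 = 13.44 ≈ 13.

13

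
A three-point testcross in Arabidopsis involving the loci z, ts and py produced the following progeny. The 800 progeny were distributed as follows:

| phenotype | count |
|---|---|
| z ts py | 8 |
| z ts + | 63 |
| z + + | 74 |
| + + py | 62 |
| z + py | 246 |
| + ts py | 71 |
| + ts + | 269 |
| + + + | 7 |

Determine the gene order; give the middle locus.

The two most frequent reciprocal classes, z + py and + ts +, are the parental types, so the F1 was z + py / + ts +.
The two rarest classes, z ts py and + + +, are the double crossovers. Comparing them with the parentals, only the ts allele has switched, so ts is the middle locus and the order is py – ts – z.

ts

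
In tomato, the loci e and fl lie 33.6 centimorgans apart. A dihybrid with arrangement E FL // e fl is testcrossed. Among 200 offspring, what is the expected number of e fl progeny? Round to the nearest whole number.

A map distance of 33.6 centimorgans corresponds to a recombination frequency of 0.336.
The F1 is E FL / e fl, so e fl is a parental gamete class with expected frequency (1 − r)/2 = 0.664/2 = 0.3320.
Expected number = 0.3320 × 200 = 66.40 ≈ 66.

66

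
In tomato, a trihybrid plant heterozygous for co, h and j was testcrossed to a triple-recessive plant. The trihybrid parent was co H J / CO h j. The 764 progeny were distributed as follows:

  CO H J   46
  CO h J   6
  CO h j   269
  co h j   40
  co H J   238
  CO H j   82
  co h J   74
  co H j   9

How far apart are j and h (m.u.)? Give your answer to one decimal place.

The two rarest classes, co H j and CO h J, are the double crossovers. Comparing them with the parentals, only the j allele has switched, so j is the middle locus and the order is h – j – co.
Crossovers in the h–j interval produce the single-crossover classes co h J and CO H j (74 + 82 = 156) plus the double crossovers (15).
RF(h–j) = (156 + 15) / 764 = 171/764 = 0.2238 → 22.4 m.u.

22.4 m.u.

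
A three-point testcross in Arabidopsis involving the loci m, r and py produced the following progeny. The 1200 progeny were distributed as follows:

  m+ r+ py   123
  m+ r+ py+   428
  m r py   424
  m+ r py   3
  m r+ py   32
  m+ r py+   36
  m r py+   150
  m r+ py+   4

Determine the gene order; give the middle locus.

m

The two most frequent reciprocal classes, m+ r+ py+ and m r py, are the parental types, so the F1 was m+ r+ py+ / m r py.
The two rarest classes, m r+ py+ and m+ r py, are the double crossovers. Comparing them with the parentals, only the m allele has switched, so m is the middle locus and the order is py – m – r.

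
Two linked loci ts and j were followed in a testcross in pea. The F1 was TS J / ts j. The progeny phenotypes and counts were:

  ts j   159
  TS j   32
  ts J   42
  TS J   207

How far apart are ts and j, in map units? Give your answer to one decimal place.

16.8 map units

The recombinant classes are TS j and ts J: 32 + 42 = 74.
Recombination frequency = 74/440 = 0.1682 ≈ 16.8%, i.e. 16.8 map units.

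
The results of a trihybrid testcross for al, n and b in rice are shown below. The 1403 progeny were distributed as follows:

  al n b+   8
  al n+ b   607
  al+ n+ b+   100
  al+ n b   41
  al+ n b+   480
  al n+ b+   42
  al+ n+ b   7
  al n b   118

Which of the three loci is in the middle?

The two most frequent reciprocal classes, al+ n b+ and al n+ b, are the parental types, so the F1 was al+ n b+ / al n+ b.
The two rarest classes, al n b+ and al+ n+ b, are the double crossovers. Comparing them with the parentals, only the al allele has switched, so al is the middle locus and the order is n – al – b.

al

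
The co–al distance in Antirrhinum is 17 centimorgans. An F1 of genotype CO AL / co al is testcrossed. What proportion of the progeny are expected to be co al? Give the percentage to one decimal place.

A map distance of 17 centimorgans corresponds to a recombination frequency of 0.170.
The F1 is CO AL / co al, so co al is a parental gamete class with expected frequency (1 − r)/2 = 0.830/2 = 0.4150.
That is 0.4150 = 41.5% of the progeny.

41.5%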